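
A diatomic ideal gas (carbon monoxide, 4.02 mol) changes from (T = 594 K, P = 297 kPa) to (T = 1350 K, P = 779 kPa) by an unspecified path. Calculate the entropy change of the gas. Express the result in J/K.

ΔS = 63.8 J/K

ΔS = nC_p ln(T₂/T₁) − nR ln(P₂/P₁), with C_p = 7R/2 = 29.1 J mol⁻¹ K⁻¹ for a diatomic ideal gas.
ΔS = 4.02 × [29.1 × ln(1350/594) − 8.314 × ln(779/297)] = 63.8 J/K.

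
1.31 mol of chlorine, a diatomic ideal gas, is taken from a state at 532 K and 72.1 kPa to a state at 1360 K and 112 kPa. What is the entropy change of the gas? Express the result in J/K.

ΔS = nC_p ln(T₂/T₁) − nR ln(P₂/P₁), with C_p = 7R/2 = 29.1 J mol⁻¹ K⁻¹ for a diatomic ideal gas.
ΔS = 1.31 × [29.1 × ln(1360/532) − 8.314 × ln(112/72.1)] = 31 J/K.

ΔS = 31 J/K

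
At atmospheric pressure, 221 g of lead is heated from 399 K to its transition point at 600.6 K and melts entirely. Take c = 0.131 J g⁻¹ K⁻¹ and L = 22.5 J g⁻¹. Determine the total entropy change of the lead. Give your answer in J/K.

Warming step: ΔS₁ = m c ln(T_tr/T_i) = 221 × 0.131 × ln(600.6/399) = 11.84 J/K.
Phase change: ΔS₂ = +mL/T_tr = 221 × 22.5 / 600.6 = 8.279 J/K.
ΔS_total = (11.84) + (8.279) = 20.1 J/K.

ΔS = 20.1 J/K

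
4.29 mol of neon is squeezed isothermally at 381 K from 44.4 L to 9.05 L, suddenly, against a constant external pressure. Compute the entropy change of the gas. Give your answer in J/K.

Entropy is a state function, so ΔS_gas depends only on the end states.
For an isothermal ideal gas ΔS_gas = nR ln(V₂/V₁) = 4.29 × 8.314 × ln(9.05/44.4) = -56.7 J/K.

ΔS_gas = -56.7 J/K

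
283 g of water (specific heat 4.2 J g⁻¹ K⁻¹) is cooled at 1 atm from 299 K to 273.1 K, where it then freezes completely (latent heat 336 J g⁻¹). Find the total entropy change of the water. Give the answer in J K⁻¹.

ΔS = -456 J/K

Cooling step: ΔS₁ = m c ln(T_tr/T_i) = 283 × 4.2 × ln(273.1/299) = -107.7 J/K.
Phase change: ΔS₂ = −mL/T_tr = −283 × 336 / 273.1 = -348.2 J/K.
ΔS_total = (-107.7) + (-348.2) = -456 J/K.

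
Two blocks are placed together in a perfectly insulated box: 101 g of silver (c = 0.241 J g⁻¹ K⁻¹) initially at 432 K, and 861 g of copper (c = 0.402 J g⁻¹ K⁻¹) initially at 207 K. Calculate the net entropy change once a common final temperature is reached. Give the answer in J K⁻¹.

Energy balance: T_f = (m₁c₁T₁ + m₂c₂T₂)/(m₁c₁ + m₂c₂) = 221.78 K.
ΔS₁ = m₁c₁ ln(T_f/T₁) = 24.341 × ln(221.78/432) = -16.23 J/K.
ΔS₂ = m₂c₂ ln(T_f/T₂) = 346.122 × ln(221.78/207) = 23.88 J/K.
ΔS_total = -16.23 + 23.88 = 7.65 J/K.

ΔS_total = 7.65 J/K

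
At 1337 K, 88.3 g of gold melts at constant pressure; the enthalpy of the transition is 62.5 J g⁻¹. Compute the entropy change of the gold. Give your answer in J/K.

Heat absorbed by the substance: Q = mL = 88.3 × 62.5 = 5518.75 J.
At constant T, ΔS = Q_rev/T = 5518.75 / 1337 = 4.13 J/K.

ΔS = 4.13 J/K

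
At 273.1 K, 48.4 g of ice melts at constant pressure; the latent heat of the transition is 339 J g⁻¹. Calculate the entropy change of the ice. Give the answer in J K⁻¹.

ΔS = 60.1 J/K

Heat absorbed by the substance: Q = mL = 48.4 × 339 = 16407.6 J.
At constant T, ΔS = Q_rev/T = 16407.6 / 273.1 = 60.1 J/K.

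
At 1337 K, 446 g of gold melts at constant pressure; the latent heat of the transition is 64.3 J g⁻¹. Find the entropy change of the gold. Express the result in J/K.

ΔS = 21.4 J/K

Heat absorbed by the substance: Q = mL = 446 × 64.3 = 28677.8 J.
At constant T, ΔS = Q_rev/T = 28677.8 / 1337 = 21.4 J/K.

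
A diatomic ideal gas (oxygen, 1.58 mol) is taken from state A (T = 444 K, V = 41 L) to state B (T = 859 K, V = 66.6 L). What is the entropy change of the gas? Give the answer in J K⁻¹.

Entropy is a state function: ΔS = nC_V ln(T₂/T₁) + nR ln(V₂/V₁), with C_V = 5R/2 = 20.79 J mol⁻¹ K⁻¹ for a diatomic ideal gas.
ΔS = 1.58 × [20.79 × ln(859/444) + 8.314 × ln(66.6/41)] = 28 J/K.

ΔS = 28 J/K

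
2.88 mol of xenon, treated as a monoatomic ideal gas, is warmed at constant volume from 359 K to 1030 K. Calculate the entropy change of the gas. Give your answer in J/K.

ΔS = 37.9 J/K

At constant volume, ΔS = nC_V ln(T₂/T₁) with C_V = 3R/2 = 12.47 J mol⁻¹ K⁻¹.
ΔS = 2.88 × 12.47 × ln(1030/359) = 37.9 J/K.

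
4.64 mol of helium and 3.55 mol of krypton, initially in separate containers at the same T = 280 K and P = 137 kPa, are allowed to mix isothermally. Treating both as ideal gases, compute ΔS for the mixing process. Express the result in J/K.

Mole fractions: x_A = 4.64/8.19 = 0.567, x_B = 0.433.
ΔS_mix = −R(n_A ln x_A + n_B ln x_B) = −8.314 × (4.64 ln 0.567 + 3.55 ln 0.433) = 46.6 J/K.

ΔS_mix = 46.6 J/K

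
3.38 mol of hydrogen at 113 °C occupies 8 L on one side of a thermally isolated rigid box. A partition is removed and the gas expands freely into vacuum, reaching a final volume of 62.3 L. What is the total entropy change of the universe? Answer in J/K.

No heat is exchanged and no work is done, so the ideal-gas temperature stays constant.
Entropy is a state function; using a reversible isothermal path, ΔS_gas = nR ln(V₂/V₁) = 3.38 × 8.314 × ln(62.3/8) = 57.7 J/K.
The insulated surroundings exchange no heat, so ΔS_surr = 0 and ΔS_universe = ΔS_gas.

ΔS_universe = 57.7 J/K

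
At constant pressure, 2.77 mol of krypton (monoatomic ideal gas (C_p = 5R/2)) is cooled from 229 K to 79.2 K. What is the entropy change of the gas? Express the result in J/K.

ΔS = -61.1 J/K

At constant pressure, ΔS = nC_p ln(T₂/T₁) with C_p = 5R/2 = 20.79 J mol⁻¹ K⁻¹.
ΔS = 2.77 × 20.79 × ln(79.2/229) = -61.1 J/K.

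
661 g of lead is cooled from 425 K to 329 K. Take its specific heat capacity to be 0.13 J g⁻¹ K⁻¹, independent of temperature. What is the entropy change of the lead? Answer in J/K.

ΔS = ∫dQ_rev/T = m c ln(T₂/T₁) = 661 × 0.13 × ln(329/425) = -22 J/K.

ΔS = -22 J/K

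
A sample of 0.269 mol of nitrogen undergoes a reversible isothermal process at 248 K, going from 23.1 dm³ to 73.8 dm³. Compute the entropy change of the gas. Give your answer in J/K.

For an isothermal ideal gas ΔS_gas = nR ln(V₂/V₁) = 0.269 × 8.314 × ln(73.8/23.1) = 2.6 J/K.

ΔS_gas = 2.6 J/K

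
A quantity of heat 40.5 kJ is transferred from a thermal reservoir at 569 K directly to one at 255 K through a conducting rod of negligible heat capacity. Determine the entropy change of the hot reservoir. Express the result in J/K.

The hot reservoir loses heat Q, so ΔS_hot = −Q/T_H = −40500/569 = -71.2 J/K.

ΔS_hot = -71.2 J/K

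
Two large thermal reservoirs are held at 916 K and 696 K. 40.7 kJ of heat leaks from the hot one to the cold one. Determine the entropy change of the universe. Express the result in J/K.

ΔS_total = 14 J/K

ΔS_hot = −Q/T_H = −40700/916 = -44.43 J/K and ΔS_cold = +Q/T_C = 40700/696 = 58.48 J/K.
ΔS_total = -44.43 + 58.48 = 14 J/K, positive as the second law requires.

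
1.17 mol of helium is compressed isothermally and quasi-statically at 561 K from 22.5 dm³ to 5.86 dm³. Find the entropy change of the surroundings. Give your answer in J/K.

For an isothermal ideal gas ΔS_gas = nR ln(V₂/V₁) = 1.17 × 8.314 × ln(5.86/22.5) = -13.1 J/K.
The process is reversible, so ΔS_surr = −ΔS_gas = 13.1 J/K and ΔS_universe = 0.

ΔS_surr = 13.1 J/K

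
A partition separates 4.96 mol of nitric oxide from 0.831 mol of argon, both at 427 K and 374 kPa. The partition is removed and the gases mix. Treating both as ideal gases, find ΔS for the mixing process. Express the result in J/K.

Mole fractions: x_A = 4.96/5.79 = 0.857, x_B = 0.143.
ΔS_mix = −R(n_A ln x_A + n_B ln x_B) = −8.314 × (4.96 ln 0.857 + 0.831 ln 0.143) = 19.8 J/K.

ΔS_mix = 19.8 J/K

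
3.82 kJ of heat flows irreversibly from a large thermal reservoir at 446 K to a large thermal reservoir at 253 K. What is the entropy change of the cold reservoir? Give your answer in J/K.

The cold reservoir gains heat Q, so ΔS_cold = +Q/T_C = 3820/253 = 15.1 J/K.

ΔS_cold = 15.1 J/K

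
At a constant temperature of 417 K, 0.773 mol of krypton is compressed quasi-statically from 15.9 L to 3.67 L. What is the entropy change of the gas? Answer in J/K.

For an isothermal ideal gas ΔS_gas = nR ln(V₂/V₁) = 0.773 × 8.314 × ln(3.67/15.9) = -9.42 J/K.

ΔS_gas = -9.42 J/K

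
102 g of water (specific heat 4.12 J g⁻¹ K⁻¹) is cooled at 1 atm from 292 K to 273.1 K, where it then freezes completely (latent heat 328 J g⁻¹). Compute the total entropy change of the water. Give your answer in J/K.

Cooling step: ΔS₁ = m c ln(T_tr/T_i) = 102 × 4.12 × ln(273.1/292) = -28.12 J/K.
Phase change: ΔS₂ = −mL/T_tr = −102 × 328 / 273.1 = -122.5 J/K.
ΔS_total = (-28.12) + (-122.5) = -151 J/K.

ΔS = -151 J/K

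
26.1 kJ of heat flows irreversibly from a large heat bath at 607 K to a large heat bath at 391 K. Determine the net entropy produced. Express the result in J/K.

ΔS_hot = −Q/T_H = −26100/607 = -43 J/K and ΔS_cold = +Q/T_C = 26100/391 = 66.75 J/K.
ΔS_total = -43 + 66.75 = 23.8 J/K, positive as the second law requires.

ΔS_total = 23.8 J/K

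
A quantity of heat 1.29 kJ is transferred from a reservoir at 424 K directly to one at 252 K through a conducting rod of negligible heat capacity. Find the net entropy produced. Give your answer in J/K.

ΔS_total = 2.08 J/K

ΔS_hot = −Q/T_H = −1290/424 = -3.042 J/K and ΔS_cold = +Q/T_C = 1290/252 = 5.119 J/K.
ΔS_total = -3.042 + 5.119 = 2.08 J/K, positive as the second law requires.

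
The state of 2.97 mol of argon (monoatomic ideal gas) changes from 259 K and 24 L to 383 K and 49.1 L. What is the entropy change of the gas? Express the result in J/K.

ΔS = 32.2 J/K

Entropy is a state function: ΔS = nC_V ln(T₂/T₁) + nR ln(V₂/V₁), with C_V = 3R/2 = 12.47 J mol⁻¹ K⁻¹ for a monoatomic ideal gas.
ΔS = 2.97 × [12.47 × ln(383/259) + 8.314 × ln(49.1/24)] = 32.2 J/K.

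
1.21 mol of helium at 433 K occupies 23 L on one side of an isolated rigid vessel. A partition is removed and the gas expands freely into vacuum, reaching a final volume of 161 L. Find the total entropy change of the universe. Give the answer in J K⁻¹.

For an ideal gas in free expansion Q = 0 and W = 0, so T is unchanged.
Entropy is a state function; using a reversible isothermal path, ΔS_gas = nR ln(V₂/V₁) = 1.21 × 8.314 × ln(161/23) = 19.6 J/K.
The insulated surroundings exchange no heat, so ΔS_surr = 0 and ΔS_universe = ΔS_gas.

ΔS_universe = 19.6 J/K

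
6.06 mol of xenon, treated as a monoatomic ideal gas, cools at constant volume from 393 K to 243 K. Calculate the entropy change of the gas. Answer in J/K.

At constant volume, ΔS = nC_V ln(T₂/T₁) with C_V = 3R/2 = 12.47 J mol⁻¹ K⁻¹.
ΔS = 6.06 × 12.47 × ln(243/393) = -36.3 J/K.

ΔS = -36.3 J/K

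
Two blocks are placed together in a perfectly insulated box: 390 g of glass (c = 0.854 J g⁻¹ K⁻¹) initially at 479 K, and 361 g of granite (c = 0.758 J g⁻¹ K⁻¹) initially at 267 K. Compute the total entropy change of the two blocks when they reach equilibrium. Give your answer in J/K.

ΔS_total = 24.8 J/K

Energy balance: T_f = (m₁c₁T₁ + m₂c₂T₂)/(m₁c₁ + m₂c₂) = 383.38 K.
ΔS₁ = m₁c₁ ln(T_f/T₁) = 333.06 × ln(383.38/479) = -74.16 J/K.
ΔS₂ = m₂c₂ ln(T_f/T₂) = 273.638 × ln(383.38/267) = 99 J/K.
ΔS_total = -74.16 + 99 = 24.8 J/K.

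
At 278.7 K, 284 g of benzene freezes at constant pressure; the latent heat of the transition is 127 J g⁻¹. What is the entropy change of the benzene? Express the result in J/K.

Heat released by the substance: Q = −mL = −284 × 127 = −36068 J.
At constant T, ΔS = Q_rev/T = −36068 / 278.7 = -129 J/K.

ΔS = -129 J/K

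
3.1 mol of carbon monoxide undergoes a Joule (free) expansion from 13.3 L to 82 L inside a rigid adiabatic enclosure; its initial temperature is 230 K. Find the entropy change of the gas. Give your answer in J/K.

For an ideal gas in free expansion Q = 0 and W = 0, so T is unchanged.
Entropy is a state function; using a reversible isothermal path, ΔS_gas = nR ln(V₂/V₁) = 3.1 × 8.314 × ln(82/13.3) = 46.9 J/K.

ΔS_gas = 46.9 J/K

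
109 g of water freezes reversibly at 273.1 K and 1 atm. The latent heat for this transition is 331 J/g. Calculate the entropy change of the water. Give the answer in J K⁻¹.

Heat released by the substance: Q = −mL = −109 × 331 = −36079 J.
At constant T, ΔS = Q_rev/T = −36079 / 273.1 = -132 J/K.

ΔS = -132 J/K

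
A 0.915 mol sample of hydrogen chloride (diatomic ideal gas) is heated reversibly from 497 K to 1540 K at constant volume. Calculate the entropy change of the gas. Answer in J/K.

ΔS = 21.5 J/K

At constant volume, ΔS = nC_V ln(T₂/T₁) with C_V = 5R/2 = 20.79 J mol⁻¹ K⁻¹.
ΔS = 0.915 × 20.79 × ln(1540/497) = 21.5 J/K.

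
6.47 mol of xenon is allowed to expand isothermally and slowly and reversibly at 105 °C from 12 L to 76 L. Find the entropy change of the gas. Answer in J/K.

For an isothermal ideal gas ΔS_gas = nR ln(V₂/V₁) = 6.47 × 8.314 × ln(76/12) = 99.3 J/K.

ΔS_gas = 99.3 J/K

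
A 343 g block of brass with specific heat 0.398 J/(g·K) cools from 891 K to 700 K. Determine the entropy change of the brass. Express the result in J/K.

ΔS = ∫dQ_rev/T = m c ln(T₂/T₁) = 343 × 0.398 × ln(700/891) = -32.9 J/K.

ΔS = -32.9 J/K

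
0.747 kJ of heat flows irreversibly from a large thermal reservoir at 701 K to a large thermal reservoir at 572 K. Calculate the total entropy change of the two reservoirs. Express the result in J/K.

ΔS_hot = −Q/T_H = −747/701 = -1.066 J/K and ΔS_cold = +Q/T_C = 747/572 = 1.306 J/K.
ΔS_total = -1.066 + 1.306 = 0.24 J/K, positive as the second law requires.

ΔS_total = 0.24 J/K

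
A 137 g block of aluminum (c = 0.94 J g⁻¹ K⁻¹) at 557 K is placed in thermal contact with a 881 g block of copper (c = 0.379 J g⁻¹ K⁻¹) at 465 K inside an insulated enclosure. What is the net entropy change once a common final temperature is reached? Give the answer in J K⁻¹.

ΔS_total = 1.55 J/K

Energy balance: T_f = (m₁c₁T₁ + m₂c₂T₂)/(m₁c₁ + m₂c₂) = 490.61 K.
ΔS₁ = m₁c₁ ln(T_f/T₁) = 128.78 × ln(490.61/557) = -16.35 J/K.
ΔS₂ = m₂c₂ ln(T_f/T₂) = 333.899 × ln(490.61/465) = 17.9 J/K.
ΔS_total = -16.35 + 17.9 = 1.55 J/K.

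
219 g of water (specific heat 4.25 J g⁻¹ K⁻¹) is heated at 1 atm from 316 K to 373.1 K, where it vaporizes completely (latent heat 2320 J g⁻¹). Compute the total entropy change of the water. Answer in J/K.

ΔS = 1520 J/K

Warming step: ΔS₁ = m c ln(T_tr/T_i) = 219 × 4.25 × ln(373.1/316) = 154.6 J/K.
Phase change: ΔS₂ = +mL/T_tr = 219 × 2320 / 373.1 = 1362 J/K.
ΔS_total = (154.6) + (1362) = 1520 J/K.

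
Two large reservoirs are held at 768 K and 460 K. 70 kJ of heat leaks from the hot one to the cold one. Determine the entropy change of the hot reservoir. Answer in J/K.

The hot reservoir loses heat Q, so ΔS_hot = −Q/T_H = −70000/768 = -91.1 J/K.

ΔS_hot = -91.1 J/K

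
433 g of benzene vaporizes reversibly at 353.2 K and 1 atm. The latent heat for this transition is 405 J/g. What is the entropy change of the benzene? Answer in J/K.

ΔS = 497 J/K

Heat absorbed by the substance: Q = mL = 433 × 405 = 175365 J.
At constant T, ΔS = Q_rev/T = 175365 / 353.2 = 497 J/K.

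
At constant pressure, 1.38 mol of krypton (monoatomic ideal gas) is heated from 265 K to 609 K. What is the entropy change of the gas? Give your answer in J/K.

ΔS = 23.9 J/K

At constant pressure, ΔS = nC_p ln(T₂/T₁) with C_p = 5R/2 = 20.79 J mol⁻¹ K⁻¹.
ΔS = 1.38 × 20.79 × ln(609/265) = 23.9 J/K.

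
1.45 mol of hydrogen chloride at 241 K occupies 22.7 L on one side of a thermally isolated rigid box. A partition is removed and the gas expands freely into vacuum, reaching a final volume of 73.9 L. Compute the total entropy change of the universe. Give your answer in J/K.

ΔS_universe = 14.2 J/K

For an ideal gas in free expansion Q = 0 and W = 0, so T is unchanged.
Entropy is a state function; using a reversible isothermal path, ΔS_gas = nR ln(V₂/V₁) = 1.45 × 8.314 × ln(73.9/22.7) = 14.2 J/K.
The insulated surroundings exchange no heat, so ΔS_surr = 0 and ΔS_universe = ΔS_gas.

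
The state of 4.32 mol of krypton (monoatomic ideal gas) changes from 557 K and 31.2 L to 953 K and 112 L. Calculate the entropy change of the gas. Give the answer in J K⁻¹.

Entropy is a state function: ΔS = nC_V ln(T₂/T₁) + nR ln(V₂/V₁), with C_V = 3R/2 = 12.47 J mol⁻¹ K⁻¹ for a monoatomic ideal gas.
ΔS = 4.32 × [12.47 × ln(953/557) + 8.314 × ln(112/31.2)] = 74.8 J/K.

ΔS = 74.8 J/K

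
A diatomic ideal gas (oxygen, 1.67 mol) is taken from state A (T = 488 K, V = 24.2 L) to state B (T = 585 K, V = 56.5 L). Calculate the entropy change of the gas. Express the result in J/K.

Entropy is a state function: ΔS = nC_V ln(T₂/T₁) + nR ln(V₂/V₁), with C_V = 5R/2 = 20.79 J mol⁻¹ K⁻¹ for a diatomic ideal gas.
ΔS = 1.67 × [20.79 × ln(585/488) + 8.314 × ln(56.5/24.2)] = 18.1 J/K.

ΔS = 18.1 J/K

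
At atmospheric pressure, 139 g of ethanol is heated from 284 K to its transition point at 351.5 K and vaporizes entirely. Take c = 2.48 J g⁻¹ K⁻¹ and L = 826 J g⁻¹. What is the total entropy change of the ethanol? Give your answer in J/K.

Warming step: ΔS₁ = m c ln(T_tr/T_i) = 139 × 2.48 × ln(351.5/284) = 73.51 J/K.
Phase change: ΔS₂ = +mL/T_tr = 139 × 826 / 351.5 = 326.6 J/K.
ΔS_total = (73.51) + (326.6) = 400 J/K.

ΔS = 400 J/K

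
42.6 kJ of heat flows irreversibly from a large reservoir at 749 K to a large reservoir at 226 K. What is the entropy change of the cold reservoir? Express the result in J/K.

ΔS_cold = 188 J/K

The cold reservoir gains heat Q, so ΔS_cold = +Q/T_C = 42600/226 = 188 J/K.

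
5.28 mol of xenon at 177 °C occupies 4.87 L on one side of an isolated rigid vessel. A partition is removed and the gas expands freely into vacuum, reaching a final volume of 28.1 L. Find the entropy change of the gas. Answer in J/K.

For an ideal gas in free expansion Q = 0 and W = 0, so T is unchanged.
Entropy is a state function; using a reversible isothermal path, ΔS_gas = nR ln(V₂/V₁) = 5.28 × 8.314 × ln(28.1/4.87) = 76.9 J/K.

ΔS_gas = 76.9 J/K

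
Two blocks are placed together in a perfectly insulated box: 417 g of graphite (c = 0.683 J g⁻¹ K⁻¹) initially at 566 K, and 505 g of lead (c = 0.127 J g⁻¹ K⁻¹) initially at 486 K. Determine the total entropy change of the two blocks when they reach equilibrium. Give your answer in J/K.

Energy balance: T_f = (m₁c₁T₁ + m₂c₂T₂)/(m₁c₁ + m₂c₂) = 551.3 K.
ΔS₁ = m₁c₁ ln(T_f/T₁) = 284.811 × ln(551.3/566) = -7.497 J/K.
ΔS₂ = m₂c₂ ln(T_f/T₂) = 64.135 × ln(551.3/486) = 8.085 J/K.
ΔS_total = -7.497 + 8.085 = 0.588 J/K.

ΔS_total = 0.588 J/K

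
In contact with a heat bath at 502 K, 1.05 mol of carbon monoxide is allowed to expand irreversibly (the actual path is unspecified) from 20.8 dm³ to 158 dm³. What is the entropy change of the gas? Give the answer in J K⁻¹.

ΔS_gas = 17.7 J/K

Entropy is a state function, so ΔS_gas depends only on the end states.
For an isothermal ideal gas ΔS_gas = nR ln(V₂/V₁) = 1.05 × 8.314 × ln(158/20.8) = 17.7 J/K.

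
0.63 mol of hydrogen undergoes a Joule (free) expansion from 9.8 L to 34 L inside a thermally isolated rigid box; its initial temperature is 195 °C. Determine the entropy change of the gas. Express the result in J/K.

No heat is exchanged and no work is done, so the ideal-gas temperature stays constant.
Entropy is a state function; using a reversible isothermal path, ΔS_gas = nR ln(V₂/V₁) = 0.63 × 8.314 × ln(34/9.8) = 6.52 J/K.

ΔS_gas = 6.52 J/K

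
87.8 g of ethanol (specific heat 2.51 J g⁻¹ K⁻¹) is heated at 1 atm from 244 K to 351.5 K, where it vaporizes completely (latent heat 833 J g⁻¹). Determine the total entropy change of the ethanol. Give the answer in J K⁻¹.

ΔS = 289 J/K

Warming step: ΔS₁ = m c ln(T_tr/T_i) = 87.8 × 2.51 × ln(351.5/244) = 80.45 J/K.
Phase change: ΔS₂ = +mL/T_tr = 87.8 × 833 / 351.5 = 208.1 J/K.
ΔS_total = (80.45) + (208.1) = 289 J/K.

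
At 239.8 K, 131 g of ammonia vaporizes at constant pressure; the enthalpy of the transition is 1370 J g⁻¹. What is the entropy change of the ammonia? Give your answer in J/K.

Heat absorbed by the substance: Q = mL = 131 × 1370 = 179470 J.
At constant T, ΔS = Q_rev/T = 179470 / 239.8 = 748 J/K.

ΔS = 748 J/K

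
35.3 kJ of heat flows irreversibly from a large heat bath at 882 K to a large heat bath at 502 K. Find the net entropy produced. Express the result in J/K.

ΔS_hot = −Q/T_H = −35300/882 = -40.02 J/K and ΔS_cold = +Q/T_C = 35300/502 = 70.32 J/K.
ΔS_total = -40.02 + 70.32 = 30.3 J/K, positive as the second law requires.

ΔS_total = 30.3 J/K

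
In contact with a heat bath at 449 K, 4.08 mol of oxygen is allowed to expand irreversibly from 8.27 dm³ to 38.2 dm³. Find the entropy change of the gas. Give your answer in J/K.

Entropy is a state function, so ΔS_gas depends only on the end states.
For an isothermal ideal gas ΔS_gas = nR ln(V₂/V₁) = 4.08 × 8.314 × ln(38.2/8.27) = 51.9 J/K.

ΔS_gas = 51.9 J/K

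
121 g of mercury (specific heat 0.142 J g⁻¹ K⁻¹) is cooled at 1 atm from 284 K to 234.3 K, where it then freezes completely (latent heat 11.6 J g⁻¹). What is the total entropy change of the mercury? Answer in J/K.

Cooling step: ΔS₁ = m c ln(T_tr/T_i) = 121 × 0.142 × ln(234.3/284) = -3.305 J/K.
Phase change: ΔS₂ = −mL/T_tr = −121 × 11.6 / 234.3 = -5.991 J/K.
ΔS_total = (-3.305) + (-5.991) = -9.3 J/K.

ΔS = -9.3 J/K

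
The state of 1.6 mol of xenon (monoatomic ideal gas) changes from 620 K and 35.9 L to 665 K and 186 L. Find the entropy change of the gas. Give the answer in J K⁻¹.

Entropy is a state function: ΔS = nC_V ln(T₂/T₁) + nR ln(V₂/V₁), with C_V = 3R/2 = 12.47 J mol⁻¹ K⁻¹ for a monoatomic ideal gas.
ΔS = 1.6 × [12.47 × ln(665/620) + 8.314 × ln(186/35.9)] = 23.3 J/K.

ΔS = 23.3 J/K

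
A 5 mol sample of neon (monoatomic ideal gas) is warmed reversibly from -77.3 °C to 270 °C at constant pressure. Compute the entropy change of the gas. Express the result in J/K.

In kelvin: T₁ = 195.85 K, T₂ = 543.15 K. At constant pressure, ΔS = nC_p ln(T₂/T₁) with C_p = 5R/2 = 20.79 J mol⁻¹ K⁻¹.
ΔS = 5 × 20.79 × ln(543.15/195.85) = 106 J/K.

ΔS = 106 J/K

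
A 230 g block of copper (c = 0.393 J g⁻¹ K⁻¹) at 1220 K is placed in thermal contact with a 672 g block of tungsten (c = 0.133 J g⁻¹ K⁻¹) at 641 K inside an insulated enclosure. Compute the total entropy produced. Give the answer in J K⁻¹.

ΔS_total = 9.14 J/K

Energy balance: T_f = (m₁c₁T₁ + m₂c₂T₂)/(m₁c₁ + m₂c₂) = 932.13 K.
ΔS₁ = m₁c₁ ln(T_f/T₁) = 90.39 × ln(932.13/1220) = -24.33 J/K.
ΔS₂ = m₂c₂ ln(T_f/T₂) = 89.376 × ln(932.13/641) = 33.47 J/K.
ΔS_total = -24.33 + 33.47 = 9.14 J/K.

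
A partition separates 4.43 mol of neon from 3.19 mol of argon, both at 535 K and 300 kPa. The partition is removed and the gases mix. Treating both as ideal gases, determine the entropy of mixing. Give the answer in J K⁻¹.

ΔS_mix = 43.1 J/K

Mole fractions: x_A = 4.43/7.62 = 0.581, x_B = 0.419.
ΔS_mix = −R(n_A ln x_A + n_B ln x_B) = −8.314 × (4.43 ln 0.581 + 3.19 ln 0.419) = 43.1 J/K.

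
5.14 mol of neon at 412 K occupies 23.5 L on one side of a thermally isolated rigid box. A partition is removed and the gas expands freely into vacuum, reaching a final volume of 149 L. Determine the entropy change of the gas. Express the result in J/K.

No heat is exchanged and no work is done, so the ideal-gas temperature stays constant.
Entropy is a state function; using a reversible isothermal path, ΔS_gas = nR ln(V₂/V₁) = 5.14 × 8.314 × ln(149/23.5) = 78.9 J/K.

ΔS_gas = 78.9 J/K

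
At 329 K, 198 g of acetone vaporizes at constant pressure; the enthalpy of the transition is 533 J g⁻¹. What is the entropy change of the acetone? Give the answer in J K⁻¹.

Heat absorbed by the substance: Q = mL = 198 × 533 = 105534 J.
At constant T, ΔS = Q_rev/T = 105534 / 329 = 321 J/K.

ΔS = 321 J/K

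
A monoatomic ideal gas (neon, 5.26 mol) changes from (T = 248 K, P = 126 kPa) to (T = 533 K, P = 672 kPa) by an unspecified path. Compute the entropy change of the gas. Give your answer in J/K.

ΔS = nC_p ln(T₂/T₁) − nR ln(P₂/P₁), with C_p = 5R/2 = 20.79 J mol⁻¹ K⁻¹ for a monoatomic ideal gas.
ΔS = 5.26 × [20.79 × ln(533/248) − 8.314 × ln(672/126)] = 10.4 J/K.

ΔS = 10.4 J/K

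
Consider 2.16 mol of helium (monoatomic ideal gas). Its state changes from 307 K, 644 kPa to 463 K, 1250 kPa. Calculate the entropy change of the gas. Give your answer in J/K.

ΔS = 6.54 J/K

ΔS = nC_p ln(T₂/T₁) − nR ln(P₂/P₁), with C_p = 5R/2 = 20.79 J mol⁻¹ K⁻¹ for a monoatomic ideal gas.
ΔS = 2.16 × [20.79 × ln(463/307) − 8.314 × ln(1250/644)] = 6.54 J/K.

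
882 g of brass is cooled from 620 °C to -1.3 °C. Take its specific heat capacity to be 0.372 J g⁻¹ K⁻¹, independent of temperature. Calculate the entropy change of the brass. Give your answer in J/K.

ΔS = -390 J/K

In kelvin: T₁ = 893.15 K, T₂ = 271.85 K. ΔS = ∫dQ_rev/T = m c ln(T₂/T₁) = 882 × 0.372 × ln(271.85/893.15) = -390 J/K.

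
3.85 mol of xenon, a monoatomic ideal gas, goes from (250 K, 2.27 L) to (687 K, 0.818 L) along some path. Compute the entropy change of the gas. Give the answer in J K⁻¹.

Entropy is a state function: ΔS = nC_V ln(T₂/T₁) + nR ln(V₂/V₁), with C_V = 3R/2 = 12.47 J mol⁻¹ K⁻¹ for a monoatomic ideal gas.
ΔS = 3.85 × [12.47 × ln(687/250) + 8.314 × ln(0.818/2.27)] = 15.9 J/K.

ΔS = 15.9 J/K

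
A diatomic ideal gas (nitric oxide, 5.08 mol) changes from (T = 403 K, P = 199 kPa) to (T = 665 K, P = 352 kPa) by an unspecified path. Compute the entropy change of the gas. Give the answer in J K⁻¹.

ΔS = nC_p ln(T₂/T₁) − nR ln(P₂/P₁), with C_p = 7R/2 = 29.1 J mol⁻¹ K⁻¹ for a diatomic ideal gas.
ΔS = 5.08 × [29.1 × ln(665/403) − 8.314 × ln(352/199)] = 49.9 J/K.

ΔS = 49.9 J/K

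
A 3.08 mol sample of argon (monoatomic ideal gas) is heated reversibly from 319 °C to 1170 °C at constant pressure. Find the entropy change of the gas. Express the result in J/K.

ΔS = 57 J/K

In kelvin: T₁ = 592.15 K, T₂ = 1443.15 K. At constant pressure, ΔS = nC_p ln(T₂/T₁) with C_p = 5R/2 = 20.79 J mol⁻¹ K⁻¹.
ΔS = 3.08 × 20.79 × ln(1443.15/592.15) = 57 J/K.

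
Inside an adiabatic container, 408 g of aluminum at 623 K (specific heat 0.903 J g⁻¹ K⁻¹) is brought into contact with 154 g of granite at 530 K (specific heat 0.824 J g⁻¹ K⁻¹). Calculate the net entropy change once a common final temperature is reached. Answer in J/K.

ΔS_total = 1.2 J/K

Energy balance: T_f = (m₁c₁T₁ + m₂c₂T₂)/(m₁c₁ + m₂c₂) = 599.17 K.
ΔS₁ = m₁c₁ ln(T_f/T₁) = 368.424 × ln(599.17/623) = -14.37 J/K.
ΔS₂ = m₂c₂ ln(T_f/T₂) = 126.896 × ln(599.17/530) = 15.57 J/K.
ΔS_total = -14.37 + 15.57 = 1.2 J/K.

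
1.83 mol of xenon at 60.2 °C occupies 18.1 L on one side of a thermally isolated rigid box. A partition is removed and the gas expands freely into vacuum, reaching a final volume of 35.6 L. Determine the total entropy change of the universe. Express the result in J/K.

No heat is exchanged and no work is done, so the ideal-gas temperature stays constant.
Entropy is a state function; using a reversible isothermal path, ΔS_gas = nR ln(V₂/V₁) = 1.83 × 8.314 × ln(35.6/18.1) = 10.3 J/K.
The insulated surroundings exchange no heat, so ΔS_surr = 0 and ΔS_universe = ΔS_gas.

ΔS_universe = 10.3 J/K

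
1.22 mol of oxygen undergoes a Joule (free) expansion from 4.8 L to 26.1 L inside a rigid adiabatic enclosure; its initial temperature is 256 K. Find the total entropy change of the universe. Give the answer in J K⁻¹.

ΔS_universe = 17.2 J/K

No heat is exchanged and no work is done, so the ideal-gas temperature stays constant.
Entropy is a state function; using a reversible isothermal path, ΔS_gas = nR ln(V₂/V₁) = 1.22 × 8.314 × ln(26.1/4.8) = 17.2 J/K.
The insulated surroundings exchange no heat, so ΔS_surr = 0 and ΔS_universe = ΔS_gas.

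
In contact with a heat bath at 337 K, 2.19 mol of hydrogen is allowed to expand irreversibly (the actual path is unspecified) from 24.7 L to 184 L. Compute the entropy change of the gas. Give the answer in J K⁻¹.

ΔS_gas = 36.6 J/K

Entropy is a state function, so ΔS_gas depends only on the end states.
For an isothermal ideal gas ΔS_gas = nR ln(V₂/V₁) = 2.19 × 8.314 × ln(184/24.7) = 36.6 J/K.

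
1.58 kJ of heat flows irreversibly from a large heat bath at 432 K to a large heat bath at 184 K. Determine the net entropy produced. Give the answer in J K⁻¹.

ΔS_total = 4.93 J/K

ΔS_hot = −Q/T_H = −1580/432 = -3.657 J/K and ΔS_cold = +Q/T_C = 1580/184 = 8.587 J/K.
ΔS_total = -3.657 + 8.587 = 4.93 J/K, positive as the second law requires.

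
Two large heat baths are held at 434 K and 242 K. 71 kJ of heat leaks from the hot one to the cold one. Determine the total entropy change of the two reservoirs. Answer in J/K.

ΔS_hot = −Q/T_H = −71000/434 = -163.6 J/K and ΔS_cold = +Q/T_C = 71000/242 = 293.4 J/K.
ΔS_total = -163.6 + 293.4 = 130 J/K, positive as the second law requires.

ΔS_total = 130 J/K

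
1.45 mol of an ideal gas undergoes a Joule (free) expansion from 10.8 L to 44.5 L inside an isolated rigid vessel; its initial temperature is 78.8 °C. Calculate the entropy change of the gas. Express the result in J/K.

ΔS_gas = 17.1 J/K

No heat is exchanged and no work is done, so the ideal-gas temperature stays constant.
Entropy is a state function; using a reversible isothermal path, ΔS_gas = nR ln(V₂/V₁) = 1.45 × 8.314 × ln(44.5/10.8) = 17.1 J/K.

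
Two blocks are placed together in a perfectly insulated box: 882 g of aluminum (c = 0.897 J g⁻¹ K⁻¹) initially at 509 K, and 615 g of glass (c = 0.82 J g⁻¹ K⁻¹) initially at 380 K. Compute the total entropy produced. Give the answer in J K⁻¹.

Energy balance: T_f = (m₁c₁T₁ + m₂c₂T₂)/(m₁c₁ + m₂c₂) = 458.78 K.
ΔS₁ = m₁c₁ ln(T_f/T₁) = 791.154 × ln(458.78/509) = -82.18 J/K.
ΔS₂ = m₂c₂ ln(T_f/T₂) = 504.3 × ln(458.78/380) = 95.01 J/K.
ΔS_total = -82.18 + 95.01 = 12.8 J/K.

ΔS_total = 12.8 J/K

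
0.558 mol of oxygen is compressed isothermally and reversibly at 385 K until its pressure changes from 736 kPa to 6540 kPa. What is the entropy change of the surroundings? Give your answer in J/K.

For an isothermal ideal gas ΔS_gas = nR ln(P₁/P₂) = 0.558 × 8.314 × ln(736/6540) = -10.1 J/K.
The process is reversible, so ΔS_surr = −ΔS_gas = 10.1 J/K and ΔS_universe = 0.

ΔS_surr = 10.1 J/K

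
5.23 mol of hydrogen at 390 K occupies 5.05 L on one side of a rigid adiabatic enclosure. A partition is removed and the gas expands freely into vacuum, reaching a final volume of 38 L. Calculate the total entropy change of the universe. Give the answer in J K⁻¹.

No heat is exchanged and no work is done, so the ideal-gas temperature stays constant.
Entropy is a state function; using a reversible isothermal path, ΔS_gas = nR ln(V₂/V₁) = 5.23 × 8.314 × ln(38/5.05) = 87.8 J/K.
The insulated surroundings exchange no heat, so ΔS_surr = 0 and ΔS_universe = ΔS_gas.

ΔS_universe = 87.8 J/K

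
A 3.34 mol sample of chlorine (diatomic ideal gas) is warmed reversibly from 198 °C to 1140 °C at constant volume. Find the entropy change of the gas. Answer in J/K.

In kelvin: T₁ = 471.15 K, T₂ = 1413.15 K. At constant volume, ΔS = nC_V ln(T₂/T₁) with C_V = 5R/2 = 20.79 J mol⁻¹ K⁻¹.
ΔS = 3.34 × 20.79 × ln(1413.15/471.15) = 76.3 J/K.

ΔS = 76.3 J/K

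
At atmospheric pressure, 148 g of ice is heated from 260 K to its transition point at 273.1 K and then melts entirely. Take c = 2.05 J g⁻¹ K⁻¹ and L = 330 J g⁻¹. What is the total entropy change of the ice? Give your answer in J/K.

ΔS = 194 J/K

Warming step: ΔS₁ = m c ln(T_tr/T_i) = 148 × 2.05 × ln(273.1/260) = 14.91 J/K.
Phase change: ΔS₂ = +mL/T_tr = 148 × 330 / 273.1 = 178.8 J/K.
ΔS_total = (14.91) + (178.8) = 194 J/K.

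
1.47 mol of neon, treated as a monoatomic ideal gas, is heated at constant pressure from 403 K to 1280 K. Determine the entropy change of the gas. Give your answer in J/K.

ΔS = 35.3 J/K

At constant pressure, ΔS = nC_p ln(T₂/T₁) with C_p = 5R/2 = 20.79 J mol⁻¹ K⁻¹.
ΔS = 1.47 × 20.79 × ln(1280/403) = 35.3 J/K.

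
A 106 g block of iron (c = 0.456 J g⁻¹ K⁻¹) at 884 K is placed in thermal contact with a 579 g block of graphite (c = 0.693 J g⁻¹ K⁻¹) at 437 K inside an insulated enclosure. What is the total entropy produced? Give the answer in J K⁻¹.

ΔS_total = 12.9 J/K

Energy balance: T_f = (m₁c₁T₁ + m₂c₂T₂)/(m₁c₁ + m₂c₂) = 485.06 K.
ΔS₁ = m₁c₁ ln(T_f/T₁) = 48.336 × ln(485.06/884) = -29.011 J/K.
ΔS₂ = m₂c₂ ln(T_f/T₂) = 401.247 × ln(485.06/437) = 41.864 J/K.
ΔS_total = -29.011 + 41.864 = 12.9 J/K.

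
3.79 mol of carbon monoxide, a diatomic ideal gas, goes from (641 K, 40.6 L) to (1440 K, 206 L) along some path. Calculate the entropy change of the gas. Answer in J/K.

Entropy is a state function: ΔS = nC_V ln(T₂/T₁) + nR ln(V₂/V₁), with C_V = 5R/2 = 20.79 J mol⁻¹ K⁻¹ for a diatomic ideal gas.
ΔS = 3.79 × [20.79 × ln(1440/641) + 8.314 × ln(206/40.6)] = 115 J/K.

ΔS = 115 J/K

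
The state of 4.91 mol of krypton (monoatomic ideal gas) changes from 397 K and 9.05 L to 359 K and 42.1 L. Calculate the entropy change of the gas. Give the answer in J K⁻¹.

Entropy is a state function: ΔS = nC_V ln(T₂/T₁) + nR ln(V₂/V₁), with C_V = 3R/2 = 12.47 J mol⁻¹ K⁻¹ for a monoatomic ideal gas.
ΔS = 4.91 × [12.47 × ln(359/397) + 8.314 × ln(42.1/9.05)] = 56.6 J/K.

ΔS = 56.6 J/K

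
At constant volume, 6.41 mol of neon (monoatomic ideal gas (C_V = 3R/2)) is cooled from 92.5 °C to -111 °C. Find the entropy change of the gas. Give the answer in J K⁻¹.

ΔS = -65 J/K

In kelvin: T₁ = 365.65 K, T₂ = 162.15 K. At constant volume, ΔS = nC_V ln(T₂/T₁) with C_V = 3R/2 = 12.47 J mol⁻¹ K⁻¹.
ΔS = 6.41 × 12.47 × ln(162.15/365.65) = -65 J/K.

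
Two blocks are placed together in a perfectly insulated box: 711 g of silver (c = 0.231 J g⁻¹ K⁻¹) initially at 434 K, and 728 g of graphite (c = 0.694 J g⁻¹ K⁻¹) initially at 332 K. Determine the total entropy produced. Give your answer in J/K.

ΔS_total = 4.65 J/K

Energy balance: T_f = (m₁c₁T₁ + m₂c₂T₂)/(m₁c₁ + m₂c₂) = 357.02 K.
ΔS₁ = m₁c₁ ln(T_f/T₁) = 164.241 × ln(357.02/434) = -32.067 J/K.
ΔS₂ = m₂c₂ ln(T_f/T₂) = 505.232 × ln(357.02/332) = 36.714 J/K.
ΔS_total = -32.067 + 36.714 = 4.65 J/K.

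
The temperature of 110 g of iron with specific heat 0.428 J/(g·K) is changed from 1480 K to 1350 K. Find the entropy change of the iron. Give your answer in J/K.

ΔS = -4.33 J/K

ΔS = ∫dQ_rev/T = m c ln(T₂/T₁) = 110 × 0.428 × ln(1350/1480) = -4.33 J/K.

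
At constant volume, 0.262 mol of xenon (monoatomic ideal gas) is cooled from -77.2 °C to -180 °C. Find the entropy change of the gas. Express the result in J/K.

ΔS = -2.43 J/K

In kelvin: T₁ = 195.95 K, T₂ = 93.15 K. At constant volume, ΔS = nC_V ln(T₂/T₁) with C_V = 3R/2 = 12.47 J mol⁻¹ K⁻¹.
ΔS = 0.262 × 12.47 × ln(93.15/195.95) = -2.43 J/K.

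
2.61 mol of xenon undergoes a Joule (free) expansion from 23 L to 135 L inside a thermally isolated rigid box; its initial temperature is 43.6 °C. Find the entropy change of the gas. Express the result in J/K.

No heat is exchanged and no work is done, so the ideal-gas temperature stays constant.
Entropy is a state function; using a reversible isothermal path, ΔS_gas = nR ln(V₂/V₁) = 2.61 × 8.314 × ln(135/23) = 38.4 J/K.

ΔS_gas = 38.4 J/K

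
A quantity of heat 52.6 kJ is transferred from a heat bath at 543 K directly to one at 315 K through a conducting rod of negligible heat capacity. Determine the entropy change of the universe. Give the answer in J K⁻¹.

ΔS_total = 70.1 J/K

ΔS_hot = −Q/T_H = −52600/543 = -96.87 J/K and ΔS_cold = +Q/T_C = 52600/315 = 167 J/K.
ΔS_total = -96.87 + 167 = 70.1 J/K, positive as the second law requires.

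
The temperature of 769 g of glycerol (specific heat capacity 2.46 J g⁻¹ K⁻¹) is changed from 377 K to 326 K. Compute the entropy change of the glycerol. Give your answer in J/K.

ΔS = -275 J/K

ΔS = ∫dQ_rev/T = m c ln(T₂/T₁) = 769 × 2.46 × ln(326/377) = -275 J/K.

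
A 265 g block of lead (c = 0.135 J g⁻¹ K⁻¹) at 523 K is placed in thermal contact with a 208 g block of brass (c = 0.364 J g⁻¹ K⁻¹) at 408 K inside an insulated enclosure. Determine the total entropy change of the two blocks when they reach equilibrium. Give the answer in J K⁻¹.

ΔS_total = 0.77 J/K

Energy balance: T_f = (m₁c₁T₁ + m₂c₂T₂)/(m₁c₁ + m₂c₂) = 444.9 K.
ΔS₁ = m₁c₁ ln(T_f/T₁) = 35.775 × ln(444.9/523) = -5.786 J/K.
ΔS₂ = m₂c₂ ln(T_f/T₂) = 75.712 × ln(444.9/408) = 6.556 J/K.
ΔS_total = -5.786 + 6.556 = 0.77 J/K.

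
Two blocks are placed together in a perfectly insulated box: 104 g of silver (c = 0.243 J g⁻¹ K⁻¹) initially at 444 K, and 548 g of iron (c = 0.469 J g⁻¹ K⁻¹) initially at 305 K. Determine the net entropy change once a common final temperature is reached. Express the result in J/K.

ΔS_total = 1.8 J/K

Energy balance: T_f = (m₁c₁T₁ + m₂c₂T₂)/(m₁c₁ + m₂c₂) = 317.44 K.
ΔS₁ = m₁c₁ ln(T_f/T₁) = 25.272 × ln(317.44/444) = -8.479 J/K.
ΔS₂ = m₂c₂ ln(T_f/T₂) = 257.012 × ln(317.44/305) = 10.28 J/K.
ΔS_total = -8.479 + 10.28 = 1.8 J/K.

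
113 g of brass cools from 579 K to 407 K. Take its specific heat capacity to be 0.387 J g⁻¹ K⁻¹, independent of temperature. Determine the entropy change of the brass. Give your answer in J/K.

ΔS = ∫dQ_rev/T = m c ln(T₂/T₁) = 113 × 0.387 × ln(407/579) = -15.4 J/K.

ΔS = -15.4 J/K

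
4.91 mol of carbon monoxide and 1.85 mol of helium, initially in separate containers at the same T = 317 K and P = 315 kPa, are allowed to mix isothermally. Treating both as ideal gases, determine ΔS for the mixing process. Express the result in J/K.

ΔS_mix = 33 J/K

Mole fractions: x_A = 4.91/6.76 = 0.726, x_B = 0.274.
ΔS_mix = −R(n_A ln x_A + n_B ln x_B) = −8.314 × (4.91 ln 0.726 + 1.85 ln 0.274) = 33 J/K.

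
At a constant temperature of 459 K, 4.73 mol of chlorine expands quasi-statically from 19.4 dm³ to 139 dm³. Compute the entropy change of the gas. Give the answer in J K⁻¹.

ΔS_gas = 77.4 J/K

For an isothermal ideal gas ΔS_gas = nR ln(V₂/V₁) = 4.73 × 8.314 × ln(139/19.4) = 77.4 J/K.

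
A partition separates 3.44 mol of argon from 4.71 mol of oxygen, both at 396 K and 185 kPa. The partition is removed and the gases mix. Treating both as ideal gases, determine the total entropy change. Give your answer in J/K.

Mole fractions: x_A = 3.44/8.15 = 0.422, x_B = 0.578.
ΔS_mix = −R(n_A ln x_A + n_B ln x_B) = −8.314 × (3.44 ln 0.422 + 4.71 ln 0.578) = 46.1 J/K.

ΔS_mix = 46.1 J/K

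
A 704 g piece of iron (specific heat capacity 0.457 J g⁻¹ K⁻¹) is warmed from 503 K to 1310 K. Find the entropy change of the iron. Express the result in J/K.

ΔS = 308 J/K

ΔS = ∫dQ_rev/T = m c ln(T₂/T₁) = 704 × 0.457 × ln(1310/503) = 308 J/K.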